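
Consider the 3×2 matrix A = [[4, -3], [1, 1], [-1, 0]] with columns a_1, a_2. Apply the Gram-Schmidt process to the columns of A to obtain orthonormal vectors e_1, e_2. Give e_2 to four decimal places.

e_2 = (-0.3069, 0.8899, -0.3375)

e_1 = a_1/‖a_1‖ = (4, 1, -1)/4.2426 = (0.9428, 0.2357, -0.2357).
r_{12} = e_1·a_2 = -2.5927.
u_2 = a_2 + 2.5927·e_1 = (-0.5556, 1.6111, -0.6111).
‖u_2‖ = 1.8105, so e_2 = (-0.3069, 0.8899, -0.3375).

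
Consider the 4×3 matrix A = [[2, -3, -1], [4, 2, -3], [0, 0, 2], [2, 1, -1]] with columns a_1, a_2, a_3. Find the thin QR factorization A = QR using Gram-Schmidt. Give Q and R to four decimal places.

a_1 = (2, 4, 0, 2); ‖a_1‖ = 4.8990, so e_1 = (0.4082, 0.8165, 0.0000, 0.4082).
e_1·a_2 = 0.4082·(-3) + 0.8165·2 + 0.0000·0 + 0.4082·1 = 0.8165.
u_2 = a_2 − 0.8165·e_1 = (-3.3333, 1.3333, 0.0000, 0.6667).
‖u_2‖ = 3.6515, so e_2 = (-0.9129, 0.3651, 0.0000, 0.1826).
e_1·a_3 = 0.4082·(-1) + 0.8165·(-3) + 0.0000·2 + 0.4082·(-1) = -3.2660; e_2·a_3 = (-0.9129)·(-1) + 0.3651·(-3) + 0.0000·2 + 0.1826·(-1) = -0.3651.
u_3 = a_3 + 3.2660·e_1 + 0.3651·e_2 = (0.0000, -0.2000, 2.0000, 0.4000).
‖u_3‖ = 2.0494, so e_3 = (0.0000, -0.0976, 0.9759, 0.1952).

Q = [[0.4082, -0.9129, 0.0000], [0.8165, 0.3651, -0.0976], [0.0000, 0.0000, 0.9759], [0.4082, 0.1826, 0.1952]], R = [[4.8990, 0.8165, -3.2660], [0.0000, 3.6515, -0.3651], [0.0000, 0.0000, 2.0494]]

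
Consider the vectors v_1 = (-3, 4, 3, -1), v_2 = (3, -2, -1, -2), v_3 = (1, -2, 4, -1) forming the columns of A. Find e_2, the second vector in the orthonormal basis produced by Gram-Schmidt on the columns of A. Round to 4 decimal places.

e_1 = v_1/‖v_1‖ = (-3, 4, 3, -1)/5.9161 = (-0.5071, 0.6761, 0.5071, -0.1690).
r_{12} = e_1·v_2 = -3.0426.
u_2 = v_2 + 3.0426·e_1 = (1.4571, 0.0571, 0.5429, -2.5143).
‖u_2‖ = 2.9568, so e_2 = (0.4928, 0.0193, 0.1836, -0.8503).

e_2 = (0.4928, 0.0193, 0.1836, -0.8503)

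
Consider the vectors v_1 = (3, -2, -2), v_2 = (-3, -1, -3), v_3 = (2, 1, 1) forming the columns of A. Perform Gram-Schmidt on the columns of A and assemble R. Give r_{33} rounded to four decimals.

r_{33} = 0.7802

q_1 = v_1/‖v_1‖ = (3, -2, -2)/4.1231 = (0.7276, -0.4851, -0.4851).
r_{12} = q_1·v_2 = -0.2425.
u_2 = v_2 + 0.2425·q_1 = (-2.8235, -1.1176, -3.1176).
‖u_2‖ = 4.3521, so q_2 = (-0.6488, -0.2568, -0.7163).
r_{13} = q_1·v_3 = 0.4851; r_{23} = q_2·v_3 = -2.2707.
u_3 = v_3 − 0.4851·q_1 + 2.2707·q_2 = (0.1739, 0.6522, -0.3913).
r_{33} = ‖u_3‖ = 0.7802.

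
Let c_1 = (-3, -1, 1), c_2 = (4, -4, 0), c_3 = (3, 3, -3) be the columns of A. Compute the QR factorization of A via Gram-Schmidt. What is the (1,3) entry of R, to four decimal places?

r_{13} = -4.5227

c_1 = (-3, -1, 1); ‖c_1‖ = 3.3166, so e_1 = (-0.9045, -0.3015, 0.3015).
r_{13} = e_1·c_3 = -4.5227.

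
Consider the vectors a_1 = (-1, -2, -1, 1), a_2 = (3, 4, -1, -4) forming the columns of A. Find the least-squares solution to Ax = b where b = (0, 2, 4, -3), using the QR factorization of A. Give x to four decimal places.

x = (-2.4286, -0.4286)

a_1 = (-1, -2, -1, 1); ‖a_1‖ = 2.6458, so e_1 = (-0.3780, -0.7559, -0.3780, 0.3780).
e_1·a_2 = (-0.3780)·3 + (-0.7559)·4 + (-0.3780)·(-1) + 0.3780·(-4) = -5.2915.
u_2 = a_2 + 5.2915·e_1 = (1.0000, 0.0000, -3.0000, -2.0000).
‖u_2‖ = 3.7417, so e_2 = (0.2673, 0.0000, -0.8018, -0.5345).
Qᵀb = (-4.1576, -1.6036).
Back-substitute: x_2 = -1.6036/3.7417 = -0.4286.
x_1 = (-4.1576 + 5.2915·(-0.4286))/2.6458 = -2.4286.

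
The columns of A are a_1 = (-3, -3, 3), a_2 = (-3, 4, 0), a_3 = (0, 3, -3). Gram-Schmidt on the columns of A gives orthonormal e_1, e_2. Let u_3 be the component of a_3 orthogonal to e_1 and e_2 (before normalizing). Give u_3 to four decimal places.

u_3 = (-0.6486, -0.4865, -1.1351)

e_1 = a_1/‖a_1‖ = (-3, -3, 3)/5.1962 = (-0.5774, -0.5774, 0.5774).
r_{12} = e_1·a_2 = -0.5774.
u_2 = a_2 + 0.5774·e_1 = (-3.3333, 3.6667, 0.3333).
‖u_2‖ = 4.9666, so e_2 = (-0.6712, 0.7383, 0.0671).
r_{13} = e_1·a_3 = -3.4641; r_{23} = e_2·a_3 = 2.0135.
u_3 = a_3 + 3.4641·e_1 − 2.0135·e_2 = (-0.6486, -0.4865, -1.1351).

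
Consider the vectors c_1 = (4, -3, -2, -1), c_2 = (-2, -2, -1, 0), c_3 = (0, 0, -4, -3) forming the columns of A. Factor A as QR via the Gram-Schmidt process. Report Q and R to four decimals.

c_1 = (4, -3, -2, -1); ‖c_1‖ = 5.4772, so e_1 = (0.7303, -0.5477, -0.3651, -0.1826).
e_1·c_2 = 0.7303·(-2) + (-0.5477)·(-2) + (-0.3651)·(-1) + (-0.1826)·0 = 0.0000.
u_2 = c_2 + 0.0000·e_1 = (-2.0000, -2.0000, -1.0000, 0.0000).
‖u_2‖ = 3.0000, so e_2 = (-0.6667, -0.6667, -0.3333, 0.0000).
e_1·c_3 = 0.7303·0 + (-0.5477)·0 + (-0.3651)·(-4) + (-0.1826)·(-3) = 2.0083; e_2·c_3 = (-0.6667)·0 + (-0.6667)·0 + (-0.3333)·(-4) + 0.0000·(-3) = 1.3333.
u_3 = c_3 − 2.0083·e_1 − 1.3333·e_2 = (-0.5778, 1.9889, -2.8222, -2.6333).
‖u_3‖ = 4.3805, so e_3 = (-0.1319, 0.4540, -0.6443, -0.6011).

Q = [[0.7303, -0.6667, -0.1319], [-0.5477, -0.6667, 0.4540], [-0.3651, -0.3333, -0.6443], [-0.1826, 0.0000, -0.6011]], R = [[5.4772, 0.0000, 2.0083], [0.0000, 3.0000, 1.3333], [0.0000, 0.0000, 4.3805]]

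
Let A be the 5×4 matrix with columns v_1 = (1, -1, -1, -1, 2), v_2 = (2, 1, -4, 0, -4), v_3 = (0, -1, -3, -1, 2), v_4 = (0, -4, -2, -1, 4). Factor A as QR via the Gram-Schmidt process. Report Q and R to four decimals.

Q = [[0.3536, 0.3965, -0.7997, -0.0479], [-0.3536, 0.1043, 0.0072, -0.9147], [-0.3536, -0.7304, -0.5674, 0.0240], [-0.3536, -0.0626, 0.0991, 0.2896], [0.7071, -0.5426, 0.1693, -0.2766]], R = [[2.8284, -1.0607, 3.1820, 5.3033], [0.0000, 5.9896, 1.0643, -1.0643], [0.0000, 0.0000, 1.9345, 1.6841], [0.0000, 0.0000, 0.0000, 2.2149]]

q_1 = v_1/‖v_1‖ = (1, -1, -1, -1, 2)/2.8284 = (0.3536, -0.3536, -0.3536, -0.3536, 0.7071).
r_{12} = q_1·v_2 = -1.0607.
u_2 = v_2 + 1.0607·q_1 = (2.3750, 0.6250, -4.3750, -0.3750, -3.2500).
‖u_2‖ = 5.9896, so q_2 = (0.3965, 0.1043, -0.7304, -0.0626, -0.5426).
r_{13} = q_1·v_3 = 3.1820; r_{23} = q_2·v_3 = 1.0643.
u_3 = v_3 − 3.1820·q_1 − 1.0643·q_2 = (-1.5470, 0.0139, -1.0976, 0.1916, 0.3275).
‖u_3‖ = 1.9345, so q_3 = (-0.7997, 0.0072, -0.5674, 0.0991, 0.1693).
r_{14} = q_1·v_4 = 5.3033; r_{24} = q_2·v_4 = -1.0643; r_{34} = q_3·v_4 = 1.6841.
u_4 = v_4 − 5.3033·q_1 + 1.0643·q_2 − 1.6841·q_3 = (-0.1061, -2.0261, 0.0531, 0.6415, -0.6127).
‖u_4‖ = 2.2149, so q_4 = (-0.0479, -0.9147, 0.0240, 0.2896, -0.2766).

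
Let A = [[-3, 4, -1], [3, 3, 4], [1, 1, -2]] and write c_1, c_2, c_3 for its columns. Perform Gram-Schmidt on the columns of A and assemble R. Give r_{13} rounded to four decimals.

c_1 = (-3, 3, 1); ‖c_1‖ = 4.3589, so q_1 = (-0.6882, 0.6882, 0.2294).
r_{13} = q_1·c_3 = 2.9824.

r_{13} = 2.9824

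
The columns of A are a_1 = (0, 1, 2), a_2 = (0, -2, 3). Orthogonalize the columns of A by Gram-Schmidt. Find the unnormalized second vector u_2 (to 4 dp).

u_2 = (0.0000, -2.8000, 1.4000)

q_1 = a_1/‖a_1‖ = (0, 1, 2)/2.2361 = (0.0000, 0.4472, 0.8944).
r_{12} = q_1·a_2 = 1.7889.
u_2 = a_2 − 1.7889·q_1 = (0.0000, -2.8000, 1.4000).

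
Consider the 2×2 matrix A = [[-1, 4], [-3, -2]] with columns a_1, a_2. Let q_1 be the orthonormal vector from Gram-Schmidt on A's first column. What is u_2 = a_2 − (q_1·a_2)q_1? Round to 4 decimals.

u_2 = (4.2000, -1.4000)

a_1 = (-1, -3); ‖a_1‖ = 3.1623, so q_1 = (-0.3162, -0.9487).
q_1·a_2 = (-0.3162)·4 + (-0.9487)·(-2) = 0.6325.
u_2 = a_2 − 0.6325·q_1 = (4.2000, -1.4000).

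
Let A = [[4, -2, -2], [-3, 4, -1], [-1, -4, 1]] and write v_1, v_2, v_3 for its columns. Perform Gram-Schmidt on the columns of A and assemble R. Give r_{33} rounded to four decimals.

r_{33} = 1.5339

v_1 = (4, -3, -1); ‖v_1‖ = 5.0990, so e_1 = (0.7845, -0.5883, -0.1961).
e_1·v_2 = 0.7845·(-2) + (-0.5883)·4 + (-0.1961)·(-4) = -3.1379.
u_2 = v_2 + 3.1379·e_1 = (0.4615, 2.1538, -4.6154).
‖u_2‖ = 5.1141, so e_2 = (0.0902, 0.4212, -0.9025).
e_1·v_3 = 0.7845·(-2) + (-0.5883)·(-1) + (-0.1961)·1 = -1.1767; e_2·v_3 = 0.0902·(-2) + 0.4212·(-1) + (-0.9025)·1 = -1.5041.
u_3 = v_3 + 1.1767·e_1 + 1.5041·e_2 = (-0.9412, -1.0588, -0.5882).
r_{33} = ‖u_3‖ = 1.5339.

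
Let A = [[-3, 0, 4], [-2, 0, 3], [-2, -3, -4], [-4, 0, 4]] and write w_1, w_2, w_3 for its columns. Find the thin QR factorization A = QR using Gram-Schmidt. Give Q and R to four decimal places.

w_1 = (-3, -2, -2, -4); ‖w_1‖ = 5.7446, so q_1 = (-0.5222, -0.3482, -0.3482, -0.6963).
q_1·w_2 = (-0.5222)·0 + (-0.3482)·0 + (-0.3482)·(-3) + (-0.6963)·0 = 1.0445.
u_2 = w_2 − 1.0445·q_1 = (0.5455, 0.3636, -2.6364, 0.7273).
‖u_2‖ = 2.8123, so q_2 = (0.1940, 0.1293, -0.9374, 0.2586).
q_1·w_3 = (-0.5222)·4 + (-0.3482)·3 + (-0.3482)·(-4) + (-0.6963)·4 = -4.5260; q_2·w_3 = 0.1940·4 + 0.1293·3 + (-0.9374)·(-4) + 0.2586·4 = 5.9479.
u_3 = w_3 + 4.5260·q_1 − 5.9479·q_2 = (0.4828, 0.6552, 0.0000, -0.6897).
‖u_3‖ = 1.0667, so q_3 = (0.4526, 0.6142, 0.0000, -0.6465).

Q = [[-0.5222, 0.1940, 0.4526], [-0.3482, 0.1293, 0.6142], [-0.3482, -0.9374, 0.0000], [-0.6963, 0.2586, -0.6465]], R = [[5.7446, 1.0445, -4.5260], [0.0000, 2.8123, 5.9479], [0.0000, 0.0000, 1.0667]]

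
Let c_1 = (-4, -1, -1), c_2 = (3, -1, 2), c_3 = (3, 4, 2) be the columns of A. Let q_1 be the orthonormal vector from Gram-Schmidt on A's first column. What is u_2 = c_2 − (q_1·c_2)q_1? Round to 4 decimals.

c_1 = (-4, -1, -1); ‖c_1‖ = 4.2426, so q_1 = (-0.9428, -0.2357, -0.2357).
q_1·c_2 = (-0.9428)·3 + (-0.2357)·(-1) + (-0.2357)·2 = -3.0641.
u_2 = c_2 + 3.0641·q_1 = (0.1111, -1.7222, 1.2778).

u_2 = (0.1111, -1.7222, 1.2778)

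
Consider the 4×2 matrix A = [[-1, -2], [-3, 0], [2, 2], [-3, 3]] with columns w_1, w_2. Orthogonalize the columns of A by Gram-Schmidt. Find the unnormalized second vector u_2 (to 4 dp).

w_1 = (-1, -3, 2, -3); ‖w_1‖ = 4.7958, so q_1 = (-0.2085, -0.6255, 0.4170, -0.6255).
q_1·w_2 = (-0.2085)·(-2) + (-0.6255)·0 + 0.4170·2 + (-0.6255)·3 = -0.6255.
u_2 = w_2 + 0.6255·q_1 = (-2.1304, -0.3913, 2.2609, 2.6087).

u_2 = (-2.1304, -0.3913, 2.2609, 2.6087)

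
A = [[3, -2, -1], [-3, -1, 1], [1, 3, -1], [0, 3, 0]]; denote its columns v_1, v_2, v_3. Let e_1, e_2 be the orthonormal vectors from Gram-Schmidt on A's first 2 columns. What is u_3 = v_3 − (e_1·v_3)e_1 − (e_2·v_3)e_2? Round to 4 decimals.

v_1 = (3, -3, 1, 0); ‖v_1‖ = 4.3589, so e_1 = (0.6882, -0.6882, 0.2294, 0.0000).
e_1·v_2 = 0.6882·(-2) + (-0.6882)·(-1) + 0.2294·3 + 0.0000·3 = 0.0000.
u_2 = v_2 − 0.0000·e_1 = (-2.0000, -1.0000, 3.0000, 3.0000).
‖u_2‖ = 4.7958, so e_2 = (-0.4170, -0.2085, 0.6255, 0.6255).
e_1·v_3 = 0.6882·(-1) + (-0.6882)·1 + 0.2294·(-1) + 0.0000·0 = -1.6059; e_2·v_3 = (-0.4170)·(-1) + (-0.2085)·1 + 0.6255·(-1) + 0.6255·0 = -0.4170.
u_3 = v_3 + 1.6059·e_1 + 0.4170·e_2 = (-0.0686, -0.1922, -0.3707, 0.2609).

u_3 = (-0.0686, -0.1922, -0.3707, 0.2609)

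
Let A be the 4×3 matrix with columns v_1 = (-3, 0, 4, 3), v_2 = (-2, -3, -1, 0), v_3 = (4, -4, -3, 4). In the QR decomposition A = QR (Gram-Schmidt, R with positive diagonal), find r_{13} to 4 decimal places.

v_1 = (-3, 0, 4, 3); ‖v_1‖ = 5.8310, so e_1 = (-0.5145, 0.0000, 0.6860, 0.5145).
r_{13} = e_1·v_3 = -2.0580.

r_{13} = -2.0580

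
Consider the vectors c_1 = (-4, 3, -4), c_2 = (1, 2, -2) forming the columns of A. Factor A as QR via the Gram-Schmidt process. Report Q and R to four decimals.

e_1 = c_1/‖c_1‖ = (-4, 3, -4)/6.4031 = (-0.6247, 0.4685, -0.6247).
r_{12} = e_1·c_2 = 1.5617.
u_2 = c_2 − 1.5617·e_1 = (1.9756, 1.2683, -1.0244).
‖u_2‖ = 2.5614, so e_2 = (0.7713, 0.4951, -0.3999).

Q = [[-0.6247, 0.7713], [0.4685, 0.4951], [-0.6247, -0.3999]], R = [[6.4031, 1.5617], [0.0000, 2.5614]]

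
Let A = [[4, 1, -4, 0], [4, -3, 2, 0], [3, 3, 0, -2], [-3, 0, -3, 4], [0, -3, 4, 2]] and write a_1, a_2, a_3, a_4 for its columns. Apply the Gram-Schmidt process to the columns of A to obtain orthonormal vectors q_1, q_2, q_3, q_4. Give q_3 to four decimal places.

a_1 = (4, 4, 3, -3, 0); ‖a_1‖ = 7.0711, so q_1 = (0.5657, 0.5657, 0.4243, -0.4243, 0.0000).
q_1·a_2 = 0.5657·1 + 0.5657·(-3) + 0.4243·3 + (-0.4243)·0 + 0.0000·(-3) = 0.1414.
u_2 = a_2 − 0.1414·q_1 = (0.9200, -3.0800, 2.9400, 0.0600, -3.0000).
‖u_2‖ = 5.2896, so q_2 = (0.1739, -0.5823, 0.5558, 0.0113, -0.5671).
q_1·a_3 = 0.5657·(-4) + 0.5657·2 + 0.4243·0 + (-0.4243)·(-3) + 0.0000·4 = 0.1414; q_2·a_3 = 0.1739·(-4) + (-0.5823)·2 + 0.5558·0 + 0.0113·(-3) + (-0.5671)·4 = -4.1629.
u_3 = a_3 − 0.1414·q_1 + 4.1629·q_2 = (-3.3560, -0.5039, 2.2538, -2.8928, 1.6390).
‖u_3‖ = 5.2584, so q_3 = (-0.6382, -0.0958, 0.4286, -0.5501, 0.3117).

q_3 = (-0.6382, -0.0958, 0.4286, -0.5501, 0.3117)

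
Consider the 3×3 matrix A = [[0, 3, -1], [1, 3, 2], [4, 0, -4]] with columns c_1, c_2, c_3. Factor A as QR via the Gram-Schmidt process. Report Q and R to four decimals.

e_1 = c_1/‖c_1‖ = (0, 1, 4)/4.1231 = (0.0000, 0.2425, 0.9701).
r_{12} = e_1·c_2 = 0.7276.
u_2 = c_2 − 0.7276·e_1 = (3.0000, 2.8235, -0.7059).
‖u_2‖ = 4.1798, so e_2 = (0.7177, 0.6755, -0.1689).
r_{13} = e_1·c_3 = -3.3955; r_{23} = e_2·c_3 = 1.3088.
u_3 = c_3 + 3.3955·e_1 − 1.3088·e_2 = (-1.9394, 1.9394, -0.4848).
‖u_3‖ = 2.7852, so e_3 = (-0.6963, 0.6963, -0.1741).

Q = [[0.0000, 0.7177, -0.6963], [0.2425, 0.6755, 0.6963], [0.9701, -0.1689, -0.1741]], R = [[4.1231, 0.7276, -3.3955], [0.0000, 4.1798, 1.3088], [0.0000, 0.0000, 2.7852]]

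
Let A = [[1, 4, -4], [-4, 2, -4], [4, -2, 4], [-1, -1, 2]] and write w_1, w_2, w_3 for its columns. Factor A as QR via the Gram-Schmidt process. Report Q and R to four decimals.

w_1 = (1, -4, 4, -1); ‖w_1‖ = 5.8310, so q_1 = (0.1715, -0.6860, 0.6860, -0.1715).
q_1·w_2 = 0.1715·4 + (-0.6860)·2 + 0.6860·(-2) + (-0.1715)·(-1) = -1.8865.
u_2 = w_2 + 1.8865·q_1 = (4.3235, 0.7059, -0.7059, -1.3235).
‖u_2‖ = 4.6305, so q_2 = (0.9337, 0.1524, -0.1524, -0.2858).
q_1·w_3 = 0.1715·(-4) + (-0.6860)·(-4) + 0.6860·4 + (-0.1715)·2 = 4.4590; q_2·w_3 = 0.9337·(-4) + 0.1524·(-4) + (-0.1524)·4 + (-0.2858)·2 = -5.5261.
u_3 = w_3 − 4.4590·q_1 + 5.5261·q_2 = (0.3951, -0.0988, 0.0988, 1.1852).
‖u_3‖ = 1.2571, so q_3 = (0.3143, -0.0786, 0.0786, 0.9428).

Q = [[0.1715, 0.9337, 0.3143], [-0.6860, 0.1524, -0.0786], [0.6860, -0.1524, 0.0786], [-0.1715, -0.2858, 0.9428]], R = [[5.8310, -1.8865, 4.4590], [0.0000, 4.6305, -5.5261], [0.0000, 0.0000, 1.2571]]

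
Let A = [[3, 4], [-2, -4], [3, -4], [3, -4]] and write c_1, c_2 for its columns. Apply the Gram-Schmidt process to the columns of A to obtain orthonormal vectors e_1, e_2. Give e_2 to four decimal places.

e_2 = (0.5506, -0.5344, -0.4534, -0.4534)

c_1 = (3, -2, 3, 3); ‖c_1‖ = 5.5678, so e_1 = (0.5388, -0.3592, 0.5388, 0.5388).
e_1·c_2 = 0.5388·4 + (-0.3592)·(-4) + 0.5388·(-4) + 0.5388·(-4) = -0.7184.
u_2 = c_2 + 0.7184·e_1 = (4.3871, -4.2581, -3.6129, -3.6129).
‖u_2‖ = 7.9677, so e_2 = (0.5506, -0.5344, -0.4534, -0.4534).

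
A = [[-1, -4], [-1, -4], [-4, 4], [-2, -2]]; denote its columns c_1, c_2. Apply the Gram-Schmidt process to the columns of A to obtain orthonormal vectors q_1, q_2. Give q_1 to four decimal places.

c_1 = (-1, -1, -4, -2); ‖c_1‖ = 4.6904, so q_1 = (-0.2132, -0.2132, -0.8528, -0.4264).

q_1 = (-0.2132, -0.2132, -0.8528, -0.4264)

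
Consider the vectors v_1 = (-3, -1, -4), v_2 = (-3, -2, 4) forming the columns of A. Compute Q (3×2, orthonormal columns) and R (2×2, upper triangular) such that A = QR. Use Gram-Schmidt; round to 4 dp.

q_1 = v_1/‖v_1‖ = (-3, -1, -4)/5.0990 = (-0.5883, -0.1961, -0.7845).
r_{12} = q_1·v_2 = -0.9806.
u_2 = v_2 + 0.9806·q_1 = (-3.5769, -2.1923, 3.2308).
‖u_2‖ = 5.2951, so q_2 = (-0.6755, -0.4140, 0.6101).

Q = [[-0.5883, -0.6755], [-0.1961, -0.4140], [-0.7845, 0.6101]], R = [[5.0990, -0.9806], [0.0000, 5.2951]]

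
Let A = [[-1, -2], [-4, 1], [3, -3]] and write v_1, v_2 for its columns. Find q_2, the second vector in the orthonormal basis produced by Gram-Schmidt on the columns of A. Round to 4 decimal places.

q_2 = (-0.7926, -0.2265, -0.5661)

v_1 = (-1, -4, 3); ‖v_1‖ = 5.0990, so q_1 = (-0.1961, -0.7845, 0.5883).
q_1·v_2 = (-0.1961)·(-2) + (-0.7845)·1 + 0.5883·(-3) = -2.1573.
u_2 = v_2 + 2.1573·q_1 = (-2.4231, -0.6923, -1.7308).
‖u_2‖ = 3.0571, so q_2 = (-0.7926, -0.2265, -0.5661).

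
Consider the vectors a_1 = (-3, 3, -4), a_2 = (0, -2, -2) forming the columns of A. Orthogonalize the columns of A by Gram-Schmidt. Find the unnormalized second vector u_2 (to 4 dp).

u_2 = (0.1765, -2.1765, -1.7647)

e_1 = a_1/‖a_1‖ = (-3, 3, -4)/5.8310 = (-0.5145, 0.5145, -0.6860).
r_{12} = e_1·a_2 = 0.3430.
u_2 = a_2 − 0.3430·e_1 = (0.1765, -2.1765, -1.7647).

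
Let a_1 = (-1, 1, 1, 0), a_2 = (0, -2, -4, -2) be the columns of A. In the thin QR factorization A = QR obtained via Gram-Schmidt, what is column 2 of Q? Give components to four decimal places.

a_1 = (-1, 1, 1, 0); ‖a_1‖ = 1.7321, so q_1 = (-0.5774, 0.5774, 0.5774, 0.0000).
q_1·a_2 = (-0.5774)·0 + 0.5774·(-2) + 0.5774·(-4) + 0.0000·(-2) = -3.4641.
u_2 = a_2 + 3.4641·q_1 = (-2.0000, 0.0000, -2.0000, -2.0000).
‖u_2‖ = 3.4641, so q_2 = (-0.5774, 0.0000, -0.5774, -0.5774).

q_2 = (-0.5774, 0.0000, -0.5774, -0.5774)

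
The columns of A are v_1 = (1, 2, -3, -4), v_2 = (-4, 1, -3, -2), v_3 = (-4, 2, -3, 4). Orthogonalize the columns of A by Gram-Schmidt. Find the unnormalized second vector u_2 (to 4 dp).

q_1 = v_1/‖v_1‖ = (1, 2, -3, -4)/5.4772 = (0.1826, 0.3651, -0.5477, -0.7303).
r_{12} = q_1·v_2 = 2.7386.
u_2 = v_2 − 2.7386·q_1 = (-4.5000, 0.0000, -1.5000, 0.0000).

u_2 = (-4.5000, 0.0000, -1.5000, 0.0000)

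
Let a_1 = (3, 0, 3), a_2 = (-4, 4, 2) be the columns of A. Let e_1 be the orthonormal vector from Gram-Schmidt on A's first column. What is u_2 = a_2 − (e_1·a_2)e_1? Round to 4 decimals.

u_2 = (-3.0000, 4.0000, 3.0000)

a_1 = (3, 0, 3); ‖a_1‖ = 4.2426, so e_1 = (0.7071, 0.0000, 0.7071).
e_1·a_2 = 0.7071·(-4) + 0.0000·4 + 0.7071·2 = -1.4142.
u_2 = a_2 + 1.4142·e_1 = (-3.0000, 4.0000, 3.0000).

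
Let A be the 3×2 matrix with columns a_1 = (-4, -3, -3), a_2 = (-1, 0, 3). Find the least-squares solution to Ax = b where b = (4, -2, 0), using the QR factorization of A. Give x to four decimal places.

x = (-0.3810, -0.5905)

a_1 = (-4, -3, -3); ‖a_1‖ = 5.8310, so q_1 = (-0.6860, -0.5145, -0.5145).
q_1·a_2 = (-0.6860)·(-1) + (-0.5145)·0 + (-0.5145)·3 = -0.8575.
u_2 = a_2 + 0.8575·q_1 = (-1.5882, -0.4412, 2.5588).
‖u_2‖ = 3.0438, so q_2 = (-0.5218, -0.1449, 0.8407).
Qᵀb = (-1.7150, -1.7973).
Back-substitute: x_2 = -1.7973/3.0438 = -0.5905.
x_1 = (-1.7150 + 0.8575·(-0.5905))/5.8310 = -0.3810.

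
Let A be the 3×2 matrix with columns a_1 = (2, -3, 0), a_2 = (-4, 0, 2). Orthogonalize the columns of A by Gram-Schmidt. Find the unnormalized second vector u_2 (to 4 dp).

a_1 = (2, -3, 0); ‖a_1‖ = 3.6056, so e_1 = (0.5547, -0.8321, 0.0000).
e_1·a_2 = 0.5547·(-4) + (-0.8321)·0 + 0.0000·2 = -2.2188.
u_2 = a_2 + 2.2188·e_1 = (-2.7692, -1.8462, 2.0000).

u_2 = (-2.7692, -1.8462, 2.0000)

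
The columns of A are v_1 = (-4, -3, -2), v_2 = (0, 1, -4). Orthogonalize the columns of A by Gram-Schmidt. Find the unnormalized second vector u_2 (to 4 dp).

u_2 = (0.6897, 1.5172, -3.6552)

v_1 = (-4, -3, -2); ‖v_1‖ = 5.3852, so q_1 = (-0.7428, -0.5571, -0.3714).
q_1·v_2 = (-0.7428)·0 + (-0.5571)·1 + (-0.3714)·(-4) = 0.9285.
u_2 = v_2 − 0.9285·q_1 = (0.6897, 1.5172, -3.6552).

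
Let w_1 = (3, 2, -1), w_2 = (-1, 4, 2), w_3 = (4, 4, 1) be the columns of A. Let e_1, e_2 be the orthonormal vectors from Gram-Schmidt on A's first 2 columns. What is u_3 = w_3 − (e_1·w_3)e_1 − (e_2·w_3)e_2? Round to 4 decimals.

u_3 = (0.7298, -0.4561, 1.2772)

w_1 = (3, 2, -1); ‖w_1‖ = 3.7417, so e_1 = (0.8018, 0.5345, -0.2673).
e_1·w_2 = 0.8018·(-1) + 0.5345·4 + (-0.2673)·2 = 0.8018.
u_2 = w_2 − 0.8018·e_1 = (-1.6429, 3.5714, 2.2143).
‖u_2‖ = 4.5119, so e_2 = (-0.3641, 0.7916, 0.4908).
e_1·w_3 = 0.8018·4 + 0.5345·4 + (-0.2673)·1 = 5.0780; e_2·w_3 = (-0.3641)·4 + 0.7916·4 + 0.4908·1 = 2.2005.
u_3 = w_3 − 5.0780·e_1 − 2.2005·e_2 = (0.7298, -0.4561, 1.2772).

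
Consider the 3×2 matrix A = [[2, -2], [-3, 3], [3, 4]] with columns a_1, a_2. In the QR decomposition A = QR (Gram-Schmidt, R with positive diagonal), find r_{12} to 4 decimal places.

r_{12} = -0.2132

a_1 = (2, -3, 3); ‖a_1‖ = 4.6904, so e_1 = (0.4264, -0.6396, 0.6396).
r_{12} = e_1·a_2 = -0.2132.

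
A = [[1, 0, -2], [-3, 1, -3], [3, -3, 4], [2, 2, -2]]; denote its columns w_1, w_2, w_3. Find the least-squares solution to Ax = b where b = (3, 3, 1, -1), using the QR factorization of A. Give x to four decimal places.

x = (0.0364, -2.3541, -1.6447)

w_1 = (1, -3, 3, 2); ‖w_1‖ = 4.7958, so e_1 = (0.2085, -0.6255, 0.6255, 0.4170).
e_1·w_2 = 0.2085·0 + (-0.6255)·1 + 0.6255·(-3) + 0.4170·2 = -1.6681.
u_2 = w_2 + 1.6681·e_1 = (0.3478, -0.0435, -1.9565, 2.6957).
‖u_2‖ = 3.3492, so e_2 = (0.1039, -0.0130, -0.5842, 0.8049).
e_1·w_3 = 0.2085·(-2) + (-0.6255)·(-3) + 0.6255·4 + 0.4170·(-2) = 3.1277; e_2·w_3 = 0.1039·(-2) + (-0.0130)·(-3) + (-0.5842)·4 + 0.8049·(-2) = -4.1151.
u_3 = w_3 − 3.1277·e_1 + 4.1151·e_2 = (-2.2248, -1.0969, -0.3605, 0.0078).
‖u_3‖ = 2.5066, so e_3 = (-0.8876, -0.4376, -0.1438, 0.0031).
Qᵀb = (-1.0426, -1.1164, -4.1225).
Back-substitute: x_3 = -4.1225/2.5066 = -1.6447.
x_2 = (-1.1164 + 4.1151·(-1.6447))/3.3492 = -2.3541.
x_1 = (-1.0426 + 1.6681·(-2.3541) − 3.1277·(-1.6447))/4.7958 = 0.0364.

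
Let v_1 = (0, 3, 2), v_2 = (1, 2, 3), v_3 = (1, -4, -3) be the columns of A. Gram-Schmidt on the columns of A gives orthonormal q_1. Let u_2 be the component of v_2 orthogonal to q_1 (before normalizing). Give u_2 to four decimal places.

q_1 = v_1/‖v_1‖ = (0, 3, 2)/3.6056 = (0.0000, 0.8321, 0.5547).
r_{12} = q_1·v_2 = 3.3282.
u_2 = v_2 − 3.3282·q_1 = (1.0000, -0.7692, 1.1538).

u_2 = (1.0000, -0.7692, 1.1538)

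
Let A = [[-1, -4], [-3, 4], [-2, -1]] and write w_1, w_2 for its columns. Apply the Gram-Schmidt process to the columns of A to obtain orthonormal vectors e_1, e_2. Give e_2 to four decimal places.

w_1 = (-1, -3, -2); ‖w_1‖ = 3.7417, so e_1 = (-0.2673, -0.8018, -0.5345).
e_1·w_2 = (-0.2673)·(-4) + (-0.8018)·4 + (-0.5345)·(-1) = -1.6036.
u_2 = w_2 + 1.6036·e_1 = (-4.4286, 2.7143, -1.8571).
‖u_2‖ = 5.5162, so e_2 = (-0.8028, 0.4921, -0.3367).

e_2 = (-0.8028, 0.4921, -0.3367)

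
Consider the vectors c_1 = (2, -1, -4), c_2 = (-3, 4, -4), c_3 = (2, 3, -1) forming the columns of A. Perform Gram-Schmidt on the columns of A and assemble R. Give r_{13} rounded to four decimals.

c_1 = (2, -1, -4); ‖c_1‖ = 4.5826, so q_1 = (0.4364, -0.2182, -0.8729).
r_{13} = q_1·c_3 = 1.0911.

r_{13} = 1.0911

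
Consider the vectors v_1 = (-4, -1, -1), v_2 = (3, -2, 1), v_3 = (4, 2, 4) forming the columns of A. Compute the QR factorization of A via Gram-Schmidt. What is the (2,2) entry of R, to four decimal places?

v_1 = (-4, -1, -1); ‖v_1‖ = 4.2426, so q_1 = (-0.9428, -0.2357, -0.2357).
q_1·v_2 = (-0.9428)·3 + (-0.2357)·(-2) + (-0.2357)·1 = -2.5927.
u_2 = v_2 + 2.5927·q_1 = (0.5556, -2.6111, 0.3889).
r_{22} = ‖u_2‖ = 2.6977.

r_{22} = 2.6977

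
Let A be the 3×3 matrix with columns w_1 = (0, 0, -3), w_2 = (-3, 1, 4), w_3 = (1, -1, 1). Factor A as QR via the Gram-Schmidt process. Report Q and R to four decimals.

Q = [[0.0000, -0.9487, -0.3162], [0.0000, 0.3162, -0.9487], [-1.0000, 0.0000, 0.0000]], R = [[3.0000, -4.0000, -1.0000], [0.0000, 3.1623, -1.2649], [0.0000, 0.0000, 0.6325]]

w_1 = (0, 0, -3); ‖w_1‖ = 3.0000, so e_1 = (0.0000, 0.0000, -1.0000).
e_1·w_2 = 0.0000·(-3) + 0.0000·1 + (-1.0000)·4 = -4.0000.
u_2 = w_2 + 4.0000·e_1 = (-3.0000, 1.0000, 0.0000).
‖u_2‖ = 3.1623, so e_2 = (-0.9487, 0.3162, 0.0000).
e_1·w_3 = 0.0000·1 + 0.0000·(-1) + (-1.0000)·1 = -1.0000; e_2·w_3 = (-0.9487)·1 + 0.3162·(-1) + 0.0000·1 = -1.2649.
u_3 = w_3 + 1.0000·e_1 + 1.2649·e_2 = (-0.2000, -0.6000, 0.0000).
‖u_3‖ = 0.6325, so e_3 = (-0.3162, -0.9487, 0.0000).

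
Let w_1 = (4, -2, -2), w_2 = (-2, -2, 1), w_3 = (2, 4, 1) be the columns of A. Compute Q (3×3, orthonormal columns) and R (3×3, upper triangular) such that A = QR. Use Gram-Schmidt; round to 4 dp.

Q = [[0.8165, -0.3651, 0.4472], [-0.4082, -0.9129, 0.0000], [-0.4082, 0.1826, 0.8944]], R = [[4.8990, -1.2247, -0.4082], [0.0000, 2.7386, -4.1992], [0.0000, 0.0000, 1.7889]]

e_1 = w_1/‖w_1‖ = (4, -2, -2)/4.8990 = (0.8165, -0.4082, -0.4082).
r_{12} = e_1·w_2 = -1.2247.
u_2 = w_2 + 1.2247·e_1 = (-1.0000, -2.5000, 0.5000).
‖u_2‖ = 2.7386, so e_2 = (-0.3651, -0.9129, 0.1826).
r_{13} = e_1·w_3 = -0.4082; r_{23} = e_2·w_3 = -4.1992.
u_3 = w_3 + 0.4082·e_1 + 4.1992·e_2 = (0.8000, 0.0000, 1.6000).
‖u_3‖ = 1.7889, so e_3 = (0.4472, 0.0000, 0.8944).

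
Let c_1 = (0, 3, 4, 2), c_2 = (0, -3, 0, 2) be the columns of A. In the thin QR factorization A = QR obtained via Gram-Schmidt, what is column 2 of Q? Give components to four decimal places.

e_1 = c_1/‖c_1‖ = (0, 3, 4, 2)/5.3852 = (0.0000, 0.5571, 0.7428, 0.3714).
r_{12} = e_1·c_2 = -0.9285.
u_2 = c_2 + 0.9285·e_1 = (0.0000, -2.4828, 0.6897, 2.3448).
‖u_2‖ = 3.4840, so e_2 = (0.0000, -0.7126, 0.1980, 0.6730).

e_2 = (0.0000, -0.7126, 0.1980, 0.6730)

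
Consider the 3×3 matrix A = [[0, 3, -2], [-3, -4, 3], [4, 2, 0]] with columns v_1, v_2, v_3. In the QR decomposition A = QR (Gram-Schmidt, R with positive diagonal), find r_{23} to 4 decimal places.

v_1 = (0, -3, 4); ‖v_1‖ = 5.0000, so q_1 = (0.0000, -0.6000, 0.8000).
q_1·v_2 = 0.0000·3 + (-0.6000)·(-4) + 0.8000·2 = 4.0000.
u_2 = v_2 − 4.0000·q_1 = (3.0000, -1.6000, -1.2000).
‖u_2‖ = 3.6056, so q_2 = (0.8321, -0.4438, -0.3328).
r_{23} = q_2·v_3 = -2.9954.

r_{23} = -2.9954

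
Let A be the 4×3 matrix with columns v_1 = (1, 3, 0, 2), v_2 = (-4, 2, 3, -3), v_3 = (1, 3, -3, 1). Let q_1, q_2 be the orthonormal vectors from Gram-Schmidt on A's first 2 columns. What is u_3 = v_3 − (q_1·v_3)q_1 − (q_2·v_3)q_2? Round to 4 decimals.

u_3 = (-0.5194, 0.9380, -2.4651, -1.1473)

v_1 = (1, 3, 0, 2); ‖v_1‖ = 3.7417, so q_1 = (0.2673, 0.8018, 0.0000, 0.5345).
q_1·v_2 = 0.2673·(-4) + 0.8018·2 + 0.0000·3 + 0.5345·(-3) = -1.0690.
u_2 = v_2 + 1.0690·q_1 = (-3.7143, 2.8571, 3.0000, -2.4286).
‖u_2‖ = 6.0710, so q_2 = (-0.6118, 0.4706, 0.4942, -0.4000).
q_1·v_3 = 0.2673·1 + 0.8018·3 + 0.0000·(-3) + 0.5345·1 = 3.2071; q_2·v_3 = (-0.6118)·1 + 0.4706·3 + 0.4942·(-3) + (-0.4000)·1 = -1.0824.
u_3 = v_3 − 3.2071·q_1 + 1.0824·q_2 = (-0.5194, 0.9380, -2.4651, -1.1473).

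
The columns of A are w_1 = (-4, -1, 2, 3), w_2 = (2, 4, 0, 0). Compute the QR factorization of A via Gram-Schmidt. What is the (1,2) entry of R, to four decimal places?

w_1 = (-4, -1, 2, 3); ‖w_1‖ = 5.4772, so e_1 = (-0.7303, -0.1826, 0.3651, 0.5477).
r_{12} = e_1·w_2 = -2.1909.

r_{12} = -2.1909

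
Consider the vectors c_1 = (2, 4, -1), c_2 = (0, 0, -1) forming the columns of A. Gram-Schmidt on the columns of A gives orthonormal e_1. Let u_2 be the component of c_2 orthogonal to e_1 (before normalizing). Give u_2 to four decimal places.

e_1 = c_1/‖c_1‖ = (2, 4, -1)/4.5826 = (0.4364, 0.8729, -0.2182).
r_{12} = e_1·c_2 = 0.2182.
u_2 = c_2 − 0.2182·e_1 = (-0.0952, -0.1905, -0.9524).

u_2 = (-0.0952, -0.1905, -0.9524)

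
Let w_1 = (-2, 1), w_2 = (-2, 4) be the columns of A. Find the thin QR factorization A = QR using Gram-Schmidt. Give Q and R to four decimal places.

Q = [[-0.8944, 0.4472], [0.4472, 0.8944]], R = [[2.2361, 3.5777], [0.0000, 2.6833]]

e_1 = w_1/‖w_1‖ = (-2, 1)/2.2361 = (-0.8944, 0.4472).
r_{12} = e_1·w_2 = 3.5777.
u_2 = w_2 − 3.5777·e_1 = (1.2000, 2.4000).
‖u_2‖ = 2.6833, so e_2 = (0.4472, 0.8944).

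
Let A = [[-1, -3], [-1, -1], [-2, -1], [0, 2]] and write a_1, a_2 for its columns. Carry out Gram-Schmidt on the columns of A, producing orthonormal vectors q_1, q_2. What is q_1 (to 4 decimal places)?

q_1 = (-0.4082, -0.4082, -0.8165, 0.0000)

a_1 = (-1, -1, -2, 0); ‖a_1‖ = 2.4495, so q_1 = (-0.4082, -0.4082, -0.8165, 0.0000).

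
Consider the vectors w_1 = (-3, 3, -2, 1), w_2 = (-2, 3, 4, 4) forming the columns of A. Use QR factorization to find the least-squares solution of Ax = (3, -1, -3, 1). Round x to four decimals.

x = (-0.0416, -0.3676)

w_1 = (-3, 3, -2, 1); ‖w_1‖ = 4.7958, so e_1 = (-0.6255, 0.6255, -0.4170, 0.2085).
e_1·w_2 = (-0.6255)·(-2) + 0.6255·3 + (-0.4170)·4 + 0.2085·4 = 2.2937.
u_2 = w_2 − 2.2937·e_1 = (-0.5652, 1.5652, 4.9565, 3.5217).
‖u_2‖ = 6.3039, so e_2 = (-0.0897, 0.2483, 0.7863, 0.5587).
Qᵀb = (-1.0426, -2.3174).
Back-substitute: x_2 = -2.3174/6.3039 = -0.3676.
x_1 = (-1.0426 − 2.2937·(-0.3676))/4.7958 = -0.0416.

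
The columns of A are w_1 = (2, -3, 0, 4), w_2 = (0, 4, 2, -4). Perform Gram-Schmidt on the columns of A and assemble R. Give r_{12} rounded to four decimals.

r_{12} = -5.1995

q_1 = w_1/‖w_1‖ = (2, -3, 0, 4)/5.3852 = (0.3714, -0.5571, 0.0000, 0.7428).
r_{12} = q_1·w_2 = -5.1995.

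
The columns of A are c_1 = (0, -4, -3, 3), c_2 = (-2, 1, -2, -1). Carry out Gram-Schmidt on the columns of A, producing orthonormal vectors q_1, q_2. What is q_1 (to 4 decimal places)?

q_1 = (0.0000, -0.6860, -0.5145, 0.5145)

c_1 = (0, -4, -3, 3); ‖c_1‖ = 5.8310, so q_1 = (0.0000, -0.6860, -0.5145, 0.5145).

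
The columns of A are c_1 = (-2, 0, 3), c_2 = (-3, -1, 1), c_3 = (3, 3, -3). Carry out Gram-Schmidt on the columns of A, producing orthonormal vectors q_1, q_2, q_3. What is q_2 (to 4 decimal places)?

q_2 = (-0.7397, -0.4579, -0.4931)

q_1 = c_1/‖c_1‖ = (-2, 0, 3)/3.6056 = (-0.5547, 0.0000, 0.8321).
r_{12} = q_1·c_2 = 2.4962.
u_2 = c_2 − 2.4962·q_1 = (-1.6154, -1.0000, -1.0769).
‖u_2‖ = 2.1839, so q_2 = (-0.7397, -0.4579, -0.4931).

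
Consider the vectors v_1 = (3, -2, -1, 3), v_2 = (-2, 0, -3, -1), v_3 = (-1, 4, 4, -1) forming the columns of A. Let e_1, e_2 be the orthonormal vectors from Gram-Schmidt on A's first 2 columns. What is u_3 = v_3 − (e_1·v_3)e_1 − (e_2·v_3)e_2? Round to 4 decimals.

u_3 = (0.0070, 1.8601, -0.3741, 1.1084)

v_1 = (3, -2, -1, 3); ‖v_1‖ = 4.7958, so e_1 = (0.6255, -0.4170, -0.2085, 0.6255).
e_1·v_2 = 0.6255·(-2) + (-0.4170)·0 + (-0.2085)·(-3) + 0.6255·(-1) = -1.2511.
u_2 = v_2 + 1.2511·e_1 = (-1.2174, -0.5217, -3.2609, -0.2174).
‖u_2‖ = 3.5263, so e_2 = (-0.3452, -0.1480, -0.9247, -0.0616).
e_1·v_3 = 0.6255·(-1) + (-0.4170)·4 + (-0.2085)·4 + 0.6255·(-1) = -3.7533; e_2·v_3 = (-0.3452)·(-1) + (-0.1480)·4 + (-0.9247)·4 + (-0.0616)·(-1) = -3.8839.
u_3 = v_3 + 3.7533·e_1 + 3.8839·e_2 = (0.0070, 1.8601, -0.3741, 1.1084).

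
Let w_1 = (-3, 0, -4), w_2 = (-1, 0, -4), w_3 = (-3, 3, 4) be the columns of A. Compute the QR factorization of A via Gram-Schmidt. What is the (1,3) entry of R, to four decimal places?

r_{13} = -1.4000

w_1 = (-3, 0, -4); ‖w_1‖ = 5.0000, so q_1 = (-0.6000, 0.0000, -0.8000).
r_{13} = q_1·w_3 = -1.4000.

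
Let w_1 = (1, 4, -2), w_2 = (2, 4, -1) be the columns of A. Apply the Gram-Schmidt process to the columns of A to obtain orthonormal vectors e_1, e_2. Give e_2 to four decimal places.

e_2 = (0.7498, 0.1363, 0.6475)

w_1 = (1, 4, -2); ‖w_1‖ = 4.5826, so e_1 = (0.2182, 0.8729, -0.4364).
e_1·w_2 = 0.2182·2 + 0.8729·4 + (-0.4364)·(-1) = 4.3644.
u_2 = w_2 − 4.3644·e_1 = (1.0476, 0.1905, 0.9048).
‖u_2‖ = 1.3973, so e_2 = (0.7498, 0.1363, 0.6475).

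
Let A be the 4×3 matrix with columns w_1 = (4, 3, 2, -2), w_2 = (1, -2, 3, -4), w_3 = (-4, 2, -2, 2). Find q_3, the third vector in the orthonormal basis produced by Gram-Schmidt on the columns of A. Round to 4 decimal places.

w_1 = (4, 3, 2, -2); ‖w_1‖ = 5.7446, so q_1 = (0.6963, 0.5222, 0.3482, -0.3482).
q_1·w_2 = 0.6963·1 + 0.5222·(-2) + 0.3482·3 + (-0.3482)·(-4) = 2.0889.
u_2 = w_2 − 2.0889·q_1 = (-0.4545, -3.0909, 2.2727, -3.2727).
‖u_2‖ = 5.0632, so q_2 = (-0.0898, -0.6105, 0.4489, -0.6464).
q_1·w_3 = 0.6963·(-4) + 0.5222·2 + 0.3482·(-2) + (-0.3482)·2 = -3.1334; q_2·w_3 = (-0.0898)·(-4) + (-0.6105)·2 + 0.4489·(-2) + (-0.6464)·2 = -3.0523.
u_3 = w_3 + 3.1334·q_1 + 3.0523·q_2 = (-2.0922, 1.7730, 0.4610, -1.0638).
‖u_3‖ = 2.9775, so q_3 = (-0.7027, 0.5955, 0.1548, -0.3573).

q_3 = (-0.7027, 0.5955, 0.1548, -0.3573)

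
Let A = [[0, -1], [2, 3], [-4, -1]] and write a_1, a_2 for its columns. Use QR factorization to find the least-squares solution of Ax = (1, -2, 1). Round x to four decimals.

x = (-0.0667, -0.6667)

a_1 = (0, 2, -4); ‖a_1‖ = 4.4721, so e_1 = (0.0000, 0.4472, -0.8944).
e_1·a_2 = 0.0000·(-1) + 0.4472·3 + (-0.8944)·(-1) = 2.2361.
u_2 = a_2 − 2.2361·e_1 = (-1.0000, 2.0000, 1.0000).
‖u_2‖ = 2.4495, so e_2 = (-0.4082, 0.8165, 0.4082).
Qᵀb = (-1.7889, -1.6330).
Back-substitute: x_2 = -1.6330/2.4495 = -0.6667.
x_1 = (-1.7889 − 2.2361·(-0.6667))/4.4721 = -0.0667.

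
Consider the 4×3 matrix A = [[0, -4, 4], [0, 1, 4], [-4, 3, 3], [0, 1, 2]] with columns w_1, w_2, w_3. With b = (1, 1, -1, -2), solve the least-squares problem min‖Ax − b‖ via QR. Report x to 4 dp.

w_1 = (0, 0, -4, 0); ‖w_1‖ = 4.0000, so q_1 = (0.0000, 0.0000, -1.0000, 0.0000).
q_1·w_2 = 0.0000·(-4) + 0.0000·1 + (-1.0000)·3 + 0.0000·1 = -3.0000.
u_2 = w_2 + 3.0000·q_1 = (-4.0000, 1.0000, 0.0000, 1.0000).
‖u_2‖ = 4.2426, so q_2 = (-0.9428, 0.2357, 0.0000, 0.2357).
q_1·w_3 = 0.0000·4 + 0.0000·4 + (-1.0000)·3 + 0.0000·2 = -3.0000; q_2·w_3 = (-0.9428)·4 + 0.2357·4 + 0.0000·3 + 0.2357·2 = -2.3570.
u_3 = w_3 + 3.0000·q_1 + 2.3570·q_2 = (1.7778, 4.5556, 0.0000, 2.5556).
‖u_3‖ = 5.5176, so q_3 = (0.3222, 0.8256, 0.0000, 0.4632).
Qᵀb = (1.0000, -1.1785, 0.2215).
Back-substitute: x_3 = 0.2215/5.5176 = 0.0401.
x_2 = (-1.1785 + 2.3570·0.0401)/4.2426 = -0.2555.
x_1 = (1.0000 + 3.0000·(-0.2555) + 3.0000·0.0401)/4.0000 = 0.0885.

x = (0.0885, -0.2555, 0.0401)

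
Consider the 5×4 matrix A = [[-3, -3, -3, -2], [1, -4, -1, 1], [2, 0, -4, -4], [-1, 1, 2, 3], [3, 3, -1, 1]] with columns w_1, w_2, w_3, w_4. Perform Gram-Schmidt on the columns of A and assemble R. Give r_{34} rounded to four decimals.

w_1 = (-3, 1, 2, -1, 3); ‖w_1‖ = 4.8990, so e_1 = (-0.6124, 0.2041, 0.4082, -0.2041, 0.6124).
e_1·w_2 = (-0.6124)·(-3) + 0.2041·(-4) + 0.4082·0 + (-0.2041)·1 + 0.6124·3 = 2.6536.
u_2 = w_2 − 2.6536·e_1 = (-1.3750, -4.5417, -1.0833, 1.5417, 1.3750).
‖u_2‖ = 5.2876, so e_2 = (-0.2600, -0.8589, -0.2049, 0.2916, 0.2600).
e_1·w_3 = (-0.6124)·(-3) + 0.2041·(-1) + 0.4082·(-4) + (-0.2041)·2 + 0.6124·(-1) = -1.0206; e_2·w_3 = (-0.2600)·(-3) + (-0.8589)·(-1) + (-0.2049)·(-4) + 0.2916·2 + 0.2600·(-1) = 2.7817.
u_3 = w_3 + 1.0206·e_1 − 2.7817·e_2 = (-2.9016, 1.5976, -3.0134, 0.9806, -1.0984).
‖u_3‖ = 4.7139, so e_3 = (-0.6156, 0.3389, -0.6393, 0.2080, -0.2330).
r_{34} = e_3·w_4 = 4.5182.

r_{34} = 4.5182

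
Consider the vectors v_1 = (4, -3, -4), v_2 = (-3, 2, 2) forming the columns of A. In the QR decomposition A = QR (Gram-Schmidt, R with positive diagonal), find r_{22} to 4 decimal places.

r_{22} = 0.7157

v_1 = (4, -3, -4); ‖v_1‖ = 6.4031, so e_1 = (0.6247, -0.4685, -0.6247).
e_1·v_2 = 0.6247·(-3) + (-0.4685)·2 + (-0.6247)·2 = -4.0605.
u_2 = v_2 + 4.0605·e_1 = (-0.4634, 0.0976, -0.5366).
r_{22} = ‖u_2‖ = 0.7157.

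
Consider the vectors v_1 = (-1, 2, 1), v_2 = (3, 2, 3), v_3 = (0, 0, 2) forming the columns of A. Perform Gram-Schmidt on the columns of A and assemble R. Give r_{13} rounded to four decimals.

r_{13} = 0.8165

v_1 = (-1, 2, 1); ‖v_1‖ = 2.4495, so e_1 = (-0.4082, 0.8165, 0.4082).
r_{13} = e_1·v_3 = 0.8165.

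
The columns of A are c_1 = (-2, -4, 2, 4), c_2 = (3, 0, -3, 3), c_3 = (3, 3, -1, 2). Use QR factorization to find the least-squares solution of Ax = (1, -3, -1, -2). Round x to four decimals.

c_1 = (-2, -4, 2, 4); ‖c_1‖ = 6.3246, so q_1 = (-0.3162, -0.6325, 0.3162, 0.6325).
q_1·c_2 = (-0.3162)·3 + (-0.6325)·0 + 0.3162·(-3) + 0.6325·3 = 0.0000.
u_2 = c_2 − 0.0000·q_1 = (3.0000, 0.0000, -3.0000, 3.0000).
‖u_2‖ = 5.1962, so q_2 = (0.5774, 0.0000, -0.5774, 0.5774).
q_1·c_3 = (-0.3162)·3 + (-0.6325)·3 + 0.3162·(-1) + 0.6325·2 = -1.8974; q_2·c_3 = 0.5774·3 + 0.0000·3 + (-0.5774)·(-1) + 0.5774·2 = 3.4641.
u_3 = c_3 + 1.8974·q_1 − 3.4641·q_2 = (0.4000, 1.8000, 1.6000, 1.2000).
‖u_3‖ = 2.7203, so q_3 = (0.1470, 0.6617, 0.5882, 0.4411).
Qᵀb = (0.0000, 0.0000, -3.3085).
Back-substitute: x_3 = -3.3085/2.7203 = -1.2162.
x_2 = (0.0000 − 3.4641·(-1.2162))/5.1962 = 0.8108.
x_1 = (0.0000 − 0.0000·0.8108 + 1.8974·(-1.2162))/6.3246 = -0.3649.

x = (-0.3649, 0.8108, -1.2162)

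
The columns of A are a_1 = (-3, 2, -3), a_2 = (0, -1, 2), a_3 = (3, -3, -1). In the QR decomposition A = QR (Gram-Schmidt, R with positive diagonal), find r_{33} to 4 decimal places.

a_1 = (-3, 2, -3); ‖a_1‖ = 4.6904, so q_1 = (-0.6396, 0.4264, -0.6396).
q_1·a_2 = (-0.6396)·0 + 0.4264·(-1) + (-0.6396)·2 = -1.7056.
u_2 = a_2 + 1.7056·q_1 = (-1.0909, -0.2727, 0.9091).
‖u_2‖ = 1.4460, so q_2 = (-0.7544, -0.1886, 0.6287).
q_1·a_3 = (-0.6396)·3 + 0.4264·(-3) + (-0.6396)·(-1) = -2.5584; q_2·a_3 = (-0.7544)·3 + (-0.1886)·(-3) + 0.6287·(-1) = -2.3262.
u_3 = a_3 + 2.5584·q_1 + 2.3262·q_2 = (-0.3913, -2.3478, -1.1739).
r_{33} = ‖u_3‖ = 2.6540.

r_{33} = 2.6540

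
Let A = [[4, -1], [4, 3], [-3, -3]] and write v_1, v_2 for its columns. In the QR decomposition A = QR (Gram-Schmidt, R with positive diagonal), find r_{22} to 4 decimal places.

v_1 = (4, 4, -3); ‖v_1‖ = 6.4031, so q_1 = (0.6247, 0.6247, -0.4685).
q_1·v_2 = 0.6247·(-1) + 0.6247·3 + (-0.4685)·(-3) = 2.6550.
u_2 = v_2 − 2.6550·q_1 = (-2.6585, 1.3415, -1.7561).
r_{22} = ‖u_2‖ = 3.4571.

r_{22} = 3.4571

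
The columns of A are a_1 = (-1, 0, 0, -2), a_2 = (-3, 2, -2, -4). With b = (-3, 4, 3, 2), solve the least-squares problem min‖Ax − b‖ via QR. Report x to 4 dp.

a_1 = (-1, 0, 0, -2); ‖a_1‖ = 2.2361, so e_1 = (-0.4472, 0.0000, 0.0000, -0.8944).
e_1·a_2 = (-0.4472)·(-3) + 0.0000·2 + 0.0000·(-2) + (-0.8944)·(-4) = 4.9193.
u_2 = a_2 − 4.9193·e_1 = (-0.8000, 2.0000, -2.0000, 0.4000).
‖u_2‖ = 2.9665, so e_2 = (-0.2697, 0.6742, -0.6742, 0.1348).
Qᵀb = (-0.4472, 1.7529).
Back-substitute: x_2 = 1.7529/2.9665 = 0.5909.
x_1 = (-0.4472 − 4.9193·0.5909)/2.2361 = -1.5000.

x = (-1.5000, 0.5909)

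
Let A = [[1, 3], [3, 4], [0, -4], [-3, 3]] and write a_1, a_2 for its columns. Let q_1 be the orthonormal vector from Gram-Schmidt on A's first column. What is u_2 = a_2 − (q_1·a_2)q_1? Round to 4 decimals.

u_2 = (2.6842, 3.0526, -4.0000, 3.9474)

a_1 = (1, 3, 0, -3); ‖a_1‖ = 4.3589, so q_1 = (0.2294, 0.6882, 0.0000, -0.6882).
q_1·a_2 = 0.2294·3 + 0.6882·4 + 0.0000·(-4) + (-0.6882)·3 = 1.3765.
u_2 = a_2 − 1.3765·q_1 = (2.6842, 3.0526, -4.0000, 3.9474).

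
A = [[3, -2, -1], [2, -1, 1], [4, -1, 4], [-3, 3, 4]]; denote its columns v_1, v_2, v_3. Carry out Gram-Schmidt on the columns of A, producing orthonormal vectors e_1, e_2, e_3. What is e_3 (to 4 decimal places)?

e_1 = v_1/‖v_1‖ = (3, 2, 4, -3)/6.1644 = (0.4867, 0.3244, 0.6489, -0.4867).
r_{12} = e_1·v_2 = -3.4066.
u_2 = v_2 + 3.4066·e_1 = (-0.3421, 0.1053, 1.2105, 1.3421).
‖u_2‖ = 1.8425, so e_2 = (-0.1857, 0.0571, 0.6570, 0.7284).
r_{13} = e_1·v_3 = 0.4867; r_{23} = e_2·v_3 = 5.7845.
u_3 = v_3 − 0.4867·e_1 − 5.7845·e_2 = (-0.1628, 0.5116, -0.1163, 0.0233).
‖u_3‖ = 0.5498, so e_3 = (-0.2961, 0.9305, -0.2115, 0.0423).

e_3 = (-0.2961, 0.9305, -0.2115, 0.0423)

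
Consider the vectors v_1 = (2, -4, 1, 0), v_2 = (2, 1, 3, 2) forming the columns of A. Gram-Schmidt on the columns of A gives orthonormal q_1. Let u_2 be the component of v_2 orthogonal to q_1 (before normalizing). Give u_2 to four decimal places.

u_2 = (1.7143, 1.5714, 2.8571, 2.0000)

v_1 = (2, -4, 1, 0); ‖v_1‖ = 4.5826, so q_1 = (0.4364, -0.8729, 0.2182, 0.0000).
q_1·v_2 = 0.4364·2 + (-0.8729)·1 + 0.2182·3 + 0.0000·2 = 0.6547.
u_2 = v_2 − 0.6547·q_1 = (1.7143, 1.5714, 2.8571, 2.0000).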